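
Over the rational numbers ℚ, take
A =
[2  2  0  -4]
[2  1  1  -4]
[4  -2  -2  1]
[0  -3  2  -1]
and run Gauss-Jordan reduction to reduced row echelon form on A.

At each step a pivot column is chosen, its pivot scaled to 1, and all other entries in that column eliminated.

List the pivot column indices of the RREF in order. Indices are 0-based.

[1] R0 /= 2  ⇒  (1, 1, 0, -2)
     R1 -= 2·R0  ⇒  (0, -1, 1, 0)
     R2 -= 4·R0  ⇒  (0, -6, -2, 9)
[2] R1 /= -1  ⇒  (0, 1, -1, 0)
     R0 -= 1·R1  ⇒  (1, 0, 1, -2)
     R2 -= -6·R1  ⇒  (0, 0, -8, 9)
     R3 -= -3·R1  ⇒  (0, 0, -1, -1)
[3] R2 /= -8  ⇒  (0, 0, 1, -9/8)
     R0 -= 1·R2  ⇒  (1, 0, 0, -7/8)
     R1 -= -1·R2  ⇒  (0, 1, 0, -9/8)
     R3 -= -1·R2  ⇒  (0, 0, 0, -17/8)
[4] R3 /= -17/8  ⇒  (0, 0, 0, 1)
     R0 -= -7/8·R3  ⇒  (1, 0, 0, 0)
     R1 -= -9/8·R3  ⇒  (0, 1, 0, 0)
     R2 -= -9/8·R3  ⇒  (0, 0, 1, 0)

pivot columns: 0, 1, 2, 3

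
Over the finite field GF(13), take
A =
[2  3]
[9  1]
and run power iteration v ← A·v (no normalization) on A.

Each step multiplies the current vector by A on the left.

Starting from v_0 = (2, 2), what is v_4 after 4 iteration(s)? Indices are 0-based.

v_0 = (2, 2).
v_1 = A·v_0 = (10, 7).
v_2 = A·v_1 = (2, 6).
v_3 = A·v_2 = (9, 11).
v_4 = A·v_3 = (12, 1).

v_4 = (12, 1)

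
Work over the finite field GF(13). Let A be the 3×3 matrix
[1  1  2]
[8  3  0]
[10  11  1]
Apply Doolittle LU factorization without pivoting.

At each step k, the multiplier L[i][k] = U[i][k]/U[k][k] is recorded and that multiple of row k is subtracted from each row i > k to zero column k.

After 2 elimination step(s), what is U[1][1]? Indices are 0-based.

[col 0] pivot 1
  R1 -= 8*R0 → (0, 8, 10)  (L[1][0] := 8)
  R2 -= 10*R0 → (0, 1, 7)  (L[2][0] := 10)
[col 1] pivot 8
  R2 -= 5*R1 → (0, 0, 9)  (L[2][1] := 5)

U[1][1] = 8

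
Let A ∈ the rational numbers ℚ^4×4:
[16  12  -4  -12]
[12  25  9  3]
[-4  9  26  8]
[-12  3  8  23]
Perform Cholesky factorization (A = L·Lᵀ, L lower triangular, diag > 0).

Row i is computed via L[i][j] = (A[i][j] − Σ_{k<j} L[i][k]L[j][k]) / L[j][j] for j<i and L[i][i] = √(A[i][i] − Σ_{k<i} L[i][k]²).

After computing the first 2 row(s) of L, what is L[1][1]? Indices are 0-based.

Step 1: L[0][0] = √(16) = 4.
  L[1][0] = (12) / L[0][0] = 3.
Step 2: L[1][1] = √(16) = 4.

L[1][1] = 4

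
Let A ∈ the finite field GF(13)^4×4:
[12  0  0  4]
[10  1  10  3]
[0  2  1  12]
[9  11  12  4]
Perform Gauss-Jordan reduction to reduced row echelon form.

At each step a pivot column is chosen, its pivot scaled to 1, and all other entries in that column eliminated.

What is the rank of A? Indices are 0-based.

rank = 3

step 1: normalize row 0 (÷12) = (1, 0, 0, 9)
  row 1: subtract 10×row0 = (0, 1, 10, 4)
  row 3: subtract 9×row0 = (0, 11, 12, 1)
step 2: normalize row 1 (÷1) = (0, 1, 10, 4)
  row 2: subtract 2×row1 = (0, 0, 7, 4)
  row 3: subtract 11×row1 = (0, 0, 6, 9)
step 3: normalize row 2 (÷7) = (0, 0, 1, 8)
  row 1: subtract 10×row2 = (0, 1, 0, 2)
  row 3: subtract 6×row2 = (0, 0, 0, 0)
skip col 3 (zero from row 3)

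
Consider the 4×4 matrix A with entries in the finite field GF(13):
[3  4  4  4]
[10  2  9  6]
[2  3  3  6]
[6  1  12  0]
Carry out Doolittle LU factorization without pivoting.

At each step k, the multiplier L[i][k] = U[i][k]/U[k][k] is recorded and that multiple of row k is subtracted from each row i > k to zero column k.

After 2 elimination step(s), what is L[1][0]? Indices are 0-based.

L[1][0] = 12

[col 0] pivot 3
  R1 -= 12*R0 → (0, 6, 0, 10)  (L[1][0] := 12)
  R2 -= 5*R0 → (0, 9, 9, 12)  (L[2][0] := 5)
  R3 -= 2*R0 → (0, 6, 4, 5)  (L[3][0] := 2)
[col 1] pivot 6
  R2 -= 8*R1 → (0, 0, 9, 10)  (L[2][1] := 8)
  R3 -= 1*R1 → (0, 0, 4, 8)  (L[3][1] := 1)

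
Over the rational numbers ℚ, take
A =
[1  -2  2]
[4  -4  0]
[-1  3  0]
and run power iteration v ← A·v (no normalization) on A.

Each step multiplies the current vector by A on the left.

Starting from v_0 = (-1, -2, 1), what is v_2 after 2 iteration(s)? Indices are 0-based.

v_0 = (-1, -2, 1).
v_1 = A·v_0 = (5, 4, -5).
v_2 = A·v_1 = (-13, 4, 7).

v_2 = (-13, 4, 7)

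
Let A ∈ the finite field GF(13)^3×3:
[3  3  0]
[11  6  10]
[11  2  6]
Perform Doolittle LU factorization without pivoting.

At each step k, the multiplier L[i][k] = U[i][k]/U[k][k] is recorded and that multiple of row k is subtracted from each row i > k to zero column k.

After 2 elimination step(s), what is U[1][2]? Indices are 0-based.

k=0: U[0][0]=3
  eliminate (1,0): mult=8, new row 1: (0, 8, 10); set L[1][0]=8
  eliminate (2,0): mult=8, new row 2: (0, 4, 6); set L[2][0]=8
k=1: U[1][1]=8
  eliminate (2,1): mult=7, new row 2: (0, 0, 1); set L[2][1]=7

U[1][2] = 10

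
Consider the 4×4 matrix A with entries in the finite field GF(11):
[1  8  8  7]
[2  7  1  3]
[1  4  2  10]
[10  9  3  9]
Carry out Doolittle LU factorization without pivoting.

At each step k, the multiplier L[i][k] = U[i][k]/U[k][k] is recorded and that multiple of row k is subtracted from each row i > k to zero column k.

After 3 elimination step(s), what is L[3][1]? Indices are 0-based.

L[3][1] = 3

Step 1: pivot at (0,0) is 1.
  row1 ← row1 − (2)·row0  ⇒  L[1][0]=2, U row1=(0, 2, 7, 0)
  row2 ← row2 − (1)·row0  ⇒  L[2][0]=1, U row2=(0, 7, 5, 3)
  row3 ← row3 − (10)·row0  ⇒  L[3][0]=10, U row3=(0, 6, 0, 5)
Step 2: pivot at (1,1) is 2.
  row2 ← row2 − (9)·row1  ⇒  L[2][1]=9, U row2=(0, 0, 8, 3)
  row3 ← row3 − (3)·row1  ⇒  L[3][1]=3, U row3=(0, 0, 1, 5)
Step 3: pivot at (2,2) is 8.
  row3 ← row3 − (7)·row2  ⇒  L[3][2]=7, U row3=(0, 0, 0, 6)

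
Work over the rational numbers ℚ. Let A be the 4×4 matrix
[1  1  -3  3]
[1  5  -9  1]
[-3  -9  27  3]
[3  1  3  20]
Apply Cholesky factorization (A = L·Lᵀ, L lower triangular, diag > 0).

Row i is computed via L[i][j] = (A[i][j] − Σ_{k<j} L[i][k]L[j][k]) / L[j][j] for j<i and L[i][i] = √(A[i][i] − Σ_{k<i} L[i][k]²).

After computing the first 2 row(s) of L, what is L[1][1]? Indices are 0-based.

Step 1: L[0][0] = √(1) = 1.
  L[1][0] = (1) / L[0][0] = 1.
Step 2: L[1][1] = √(4) = 2.

L[1][1] = 2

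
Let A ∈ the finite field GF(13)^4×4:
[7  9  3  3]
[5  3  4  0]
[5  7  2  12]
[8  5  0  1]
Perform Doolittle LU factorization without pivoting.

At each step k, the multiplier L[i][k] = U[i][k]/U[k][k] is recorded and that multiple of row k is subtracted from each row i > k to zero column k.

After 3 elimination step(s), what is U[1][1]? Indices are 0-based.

Step 1: pivot at (0,0) is 7.
  row1 ← row1 − (10)·row0  ⇒  L[1][0]=10, U row1=(0, 4, 0, 9)
  row2 ← row2 − (10)·row0  ⇒  L[2][0]=10, U row2=(0, 8, 11, 8)
  row3 ← row3 − (3)·row0  ⇒  L[3][0]=3, U row3=(0, 4, 4, 5)
Step 2: pivot at (1,1) is 4.
  row2 ← row2 − (2)·row1  ⇒  L[2][1]=2, U row2=(0, 0, 11, 3)
  row3 ← row3 − (1)·row1  ⇒  L[3][1]=1, U row3=(0, 0, 4, 9)
Step 3: pivot at (2,2) is 11.
  row3 ← row3 − (11)·row2  ⇒  L[3][2]=11, U row3=(0, 0, 0, 2)

U[1][1] = 4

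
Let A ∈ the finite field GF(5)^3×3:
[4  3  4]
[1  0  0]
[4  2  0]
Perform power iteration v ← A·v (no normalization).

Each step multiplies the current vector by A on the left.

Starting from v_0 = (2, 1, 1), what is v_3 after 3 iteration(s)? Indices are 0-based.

v_3 = (0, 1, 4)

v_0 = (2, 1, 1).
v_1 = A·v_0 = (0, 2, 0).
v_2 = A·v_1 = (1, 0, 4).
v_3 = A·v_2 = (0, 1, 4).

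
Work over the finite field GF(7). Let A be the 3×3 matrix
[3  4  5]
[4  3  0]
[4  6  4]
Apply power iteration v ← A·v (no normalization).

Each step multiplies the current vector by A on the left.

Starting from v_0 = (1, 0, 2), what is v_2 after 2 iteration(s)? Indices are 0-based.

v_0 = (1, 0, 2).
v_1 = A·v_0 = (6, 4, 5).
v_2 = A·v_1 = (3, 1, 5).

v_2 = (3, 1, 5)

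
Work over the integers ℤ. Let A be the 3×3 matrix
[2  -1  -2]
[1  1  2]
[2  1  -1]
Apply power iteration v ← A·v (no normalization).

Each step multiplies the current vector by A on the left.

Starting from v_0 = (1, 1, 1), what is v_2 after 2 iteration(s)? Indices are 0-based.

v_2 = (-10, 7, 0)

v_0 = (1, 1, 1).
v_1 = A·v_0 = (-1, 4, 2).
v_2 = A·v_1 = (-10, 7, 0).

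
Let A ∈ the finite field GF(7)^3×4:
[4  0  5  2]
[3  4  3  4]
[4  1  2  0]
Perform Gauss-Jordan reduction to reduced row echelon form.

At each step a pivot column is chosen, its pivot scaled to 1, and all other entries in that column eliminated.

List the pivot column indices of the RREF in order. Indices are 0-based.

pivot columns: 0, 1, 2

[1] R0 /= 4  ⇒  (1, 0, 3, 4)
     R1 -= 3·R0  ⇒  (0, 4, 1, 6)
     R2 -= 4·R0  ⇒  (0, 1, 4, 5)
[2] R1 /= 4  ⇒  (0, 1, 2, 5)
     R2 -= 1·R1  ⇒  (0, 0, 2, 0)
[3] R2 /= 2  ⇒  (0, 0, 1, 0)
     R0 -= 3·R2  ⇒  (1, 0, 0, 4)
     R1 -= 2·R2  ⇒  (0, 1, 0, 5)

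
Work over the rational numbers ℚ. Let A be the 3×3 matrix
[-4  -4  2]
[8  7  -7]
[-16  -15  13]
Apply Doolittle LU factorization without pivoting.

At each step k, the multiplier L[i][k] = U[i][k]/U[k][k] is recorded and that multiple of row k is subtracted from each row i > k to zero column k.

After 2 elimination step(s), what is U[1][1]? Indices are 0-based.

U[1][1] = -1

k=0: U[0][0]=-4
  eliminate (1,0): mult=-2, new row 1: (0, -1, -3); set L[1][0]=-2
  eliminate (2,0): mult=4, new row 2: (0, 1, 5); set L[2][0]=4
k=1: U[1][1]=-1
  eliminate (2,1): mult=-1, new row 2: (0, 0, 2); set L[2][1]=-1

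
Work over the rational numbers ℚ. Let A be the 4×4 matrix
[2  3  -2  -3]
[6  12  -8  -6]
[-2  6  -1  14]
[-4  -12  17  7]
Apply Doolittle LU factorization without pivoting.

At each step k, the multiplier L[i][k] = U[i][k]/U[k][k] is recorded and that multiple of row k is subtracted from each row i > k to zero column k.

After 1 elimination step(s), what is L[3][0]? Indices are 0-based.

k=0: U[0][0]=2
  eliminate (1,0): mult=3, new row 1: (0, 3, -2, 3); set L[1][0]=3
  eliminate (2,0): mult=-1, new row 2: (0, 9, -3, 11); set L[2][0]=-1
  eliminate (3,0): mult=-2, new row 3: (0, -6, 13, 1); set L[3][0]=-2

L[3][0] = -2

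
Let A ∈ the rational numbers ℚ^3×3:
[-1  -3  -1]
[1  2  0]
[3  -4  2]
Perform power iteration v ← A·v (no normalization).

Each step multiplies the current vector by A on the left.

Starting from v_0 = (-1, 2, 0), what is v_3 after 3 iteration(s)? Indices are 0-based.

v_3 = (39, 9, -81)

v_0 = (-1, 2, 0).
v_1 = A·v_0 = (-5, 3, -11).
v_2 = A·v_1 = (7, 1, -49).
v_3 = A·v_2 = (39, 9, -81).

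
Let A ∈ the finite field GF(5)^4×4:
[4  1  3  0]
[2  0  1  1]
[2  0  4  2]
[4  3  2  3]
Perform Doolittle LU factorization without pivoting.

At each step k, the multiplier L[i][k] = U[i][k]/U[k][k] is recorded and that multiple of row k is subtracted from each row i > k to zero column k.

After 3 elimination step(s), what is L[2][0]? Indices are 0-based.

Step 1: pivot at (0,0) is 4.
  row1 ← row1 − (3)·row0  ⇒  L[1][0]=3, U row1=(0, 2, 2, 1)
  row2 ← row2 − (3)·row0  ⇒  L[2][0]=3, U row2=(0, 2, 0, 2)
  row3 ← row3 − (1)·row0  ⇒  L[3][0]=1, U row3=(0, 2, 4, 3)
Step 2: pivot at (1,1) is 2.
  row2 ← row2 − (1)·row1  ⇒  L[2][1]=1, U row2=(0, 0, 3, 1)
  row3 ← row3 − (1)·row1  ⇒  L[3][1]=1, U row3=(0, 0, 2, 2)
Step 3: pivot at (2,2) is 3.
  row3 ← row3 − (4)·row2  ⇒  L[3][2]=4, U row3=(0, 0, 0, 3)

L[2][0] = 3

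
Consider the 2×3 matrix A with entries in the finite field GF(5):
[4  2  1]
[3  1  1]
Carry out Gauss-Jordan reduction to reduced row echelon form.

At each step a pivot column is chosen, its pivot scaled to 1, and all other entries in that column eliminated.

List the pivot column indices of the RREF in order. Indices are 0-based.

step 1: normalize row 0 (÷4) = (1, 3, 4)
  row 1: subtract 3×row0 = (0, 2, 4)
step 2: normalize row 1 (÷2) = (0, 1, 2)
  row 0: subtract 3×row1 = (1, 0, 3)

pivot columns: 0, 1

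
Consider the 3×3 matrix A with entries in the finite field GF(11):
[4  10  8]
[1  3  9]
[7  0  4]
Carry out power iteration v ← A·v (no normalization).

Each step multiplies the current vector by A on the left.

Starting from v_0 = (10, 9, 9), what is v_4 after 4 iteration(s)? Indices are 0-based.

v_4 = (2, 10, 5)

v_0 = (10, 9, 9).
v_1 = A·v_0 = (4, 8, 7).
v_2 = A·v_1 = (9, 3, 1).
v_3 = A·v_2 = (8, 5, 1).
v_4 = A·v_3 = (2, 10, 5).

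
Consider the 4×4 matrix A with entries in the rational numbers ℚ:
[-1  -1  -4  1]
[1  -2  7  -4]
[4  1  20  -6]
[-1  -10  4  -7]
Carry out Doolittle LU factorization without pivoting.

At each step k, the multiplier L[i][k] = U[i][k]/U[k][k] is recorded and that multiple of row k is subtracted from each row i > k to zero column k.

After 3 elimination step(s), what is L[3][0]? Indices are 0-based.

L[3][0] = 1

Step 1: pivot at (0,0) is -1.
  row1 ← row1 − (-1)·row0  ⇒  L[1][0]=-1, U row1=(0, -3, 3, -3)
  row2 ← row2 − (-4)·row0  ⇒  L[2][0]=-4, U row2=(0, -3, 4, -2)
  row3 ← row3 − (1)·row0  ⇒  L[3][0]=1, U row3=(0, -9, 8, -8)
Step 2: pivot at (1,1) is -3.
  row2 ← row2 − (1)·row1  ⇒  L[2][1]=1, U row2=(0, 0, 1, 1)
  row3 ← row3 − (3)·row1  ⇒  L[3][1]=3, U row3=(0, 0, -1, 1)
Step 3: pivot at (2,2) is 1.
  row3 ← row3 − (-1)·row2  ⇒  L[3][2]=-1, U row3=(0, 0, 0, 2)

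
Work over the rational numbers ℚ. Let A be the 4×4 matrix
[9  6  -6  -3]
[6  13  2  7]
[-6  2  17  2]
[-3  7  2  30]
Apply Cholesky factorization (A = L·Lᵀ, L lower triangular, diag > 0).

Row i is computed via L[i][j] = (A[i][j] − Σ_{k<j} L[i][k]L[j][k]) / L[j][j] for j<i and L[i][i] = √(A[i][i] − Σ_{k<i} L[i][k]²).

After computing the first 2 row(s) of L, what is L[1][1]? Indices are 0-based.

L[1][1] = 3

Step 1: L[0][0] = √(9) = 3.
  L[1][0] = (6) / L[0][0] = 2.
Step 2: L[1][1] = √(9) = 3.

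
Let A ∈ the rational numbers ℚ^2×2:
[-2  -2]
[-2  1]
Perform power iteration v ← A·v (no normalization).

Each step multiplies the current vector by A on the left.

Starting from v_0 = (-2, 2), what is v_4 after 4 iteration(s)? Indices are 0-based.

v_0 = (-2, 2).
v_1 = A·v_0 = (0, 6).
v_2 = A·v_1 = (-12, 6).
v_3 = A·v_2 = (12, 30).
v_4 = A·v_3 = (-84, 6).

v_4 = (-84, 6)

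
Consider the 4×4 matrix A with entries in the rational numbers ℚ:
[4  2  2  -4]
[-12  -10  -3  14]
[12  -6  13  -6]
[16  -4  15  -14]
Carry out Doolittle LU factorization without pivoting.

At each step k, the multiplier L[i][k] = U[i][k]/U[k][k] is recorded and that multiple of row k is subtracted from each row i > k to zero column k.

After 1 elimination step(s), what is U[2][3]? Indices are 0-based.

U[2][3] = 6

Step 1: pivot at (0,0) is 4.
  row1 ← row1 − (-3)·row0  ⇒  L[1][0]=-3, U row1=(0, -4, 3, 2)
  row2 ← row2 − (3)·row0  ⇒  L[2][0]=3, U row2=(0, -12, 7, 6)
  row3 ← row3 − (4)·row0  ⇒  L[3][0]=4, U row3=(0, -12, 7, 2)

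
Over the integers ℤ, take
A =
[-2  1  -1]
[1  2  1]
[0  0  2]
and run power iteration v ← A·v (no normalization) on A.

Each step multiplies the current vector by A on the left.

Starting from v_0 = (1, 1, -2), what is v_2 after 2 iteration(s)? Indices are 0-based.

v_0 = (1, 1, -2).
v_1 = A·v_0 = (1, 1, -4).
v_2 = A·v_1 = (3, -1, -8).

v_2 = (3, -1, -8)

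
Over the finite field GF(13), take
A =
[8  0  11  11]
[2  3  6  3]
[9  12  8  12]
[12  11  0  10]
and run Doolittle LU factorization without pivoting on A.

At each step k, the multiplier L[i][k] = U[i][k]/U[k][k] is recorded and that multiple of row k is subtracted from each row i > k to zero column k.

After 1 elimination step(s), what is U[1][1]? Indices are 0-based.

[col 0] pivot 8
  R1 -= 10*R0 → (0, 3, 0, 10)  (L[1][0] := 10)
  R2 -= 6*R0 → (0, 12, 7, 11)  (L[2][0] := 6)
  R3 -= 8*R0 → (0, 11, 3, 0)  (L[3][0] := 8)

U[1][1] = 3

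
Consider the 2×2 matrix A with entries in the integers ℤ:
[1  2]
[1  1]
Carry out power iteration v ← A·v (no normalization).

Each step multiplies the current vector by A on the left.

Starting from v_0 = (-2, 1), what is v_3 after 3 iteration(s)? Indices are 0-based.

v_3 = (-4, -3)

v_0 = (-2, 1).
v_1 = A·v_0 = (0, -1).
v_2 = A·v_1 = (-2, -1).
v_3 = A·v_2 = (-4, -3).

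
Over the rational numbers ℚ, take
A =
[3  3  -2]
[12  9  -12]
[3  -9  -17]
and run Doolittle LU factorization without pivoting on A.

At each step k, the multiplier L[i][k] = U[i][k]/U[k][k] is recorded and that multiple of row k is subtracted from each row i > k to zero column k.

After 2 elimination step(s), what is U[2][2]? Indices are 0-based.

U[2][2] = 1

k=0: U[0][0]=3
  eliminate (1,0): mult=4, new row 1: (0, -3, -4); set L[1][0]=4
  eliminate (2,0): mult=1, new row 2: (0, -12, -15); set L[2][0]=1
k=1: U[1][1]=-3
  eliminate (2,1): mult=4, new row 2: (0, 0, 1); set L[2][1]=4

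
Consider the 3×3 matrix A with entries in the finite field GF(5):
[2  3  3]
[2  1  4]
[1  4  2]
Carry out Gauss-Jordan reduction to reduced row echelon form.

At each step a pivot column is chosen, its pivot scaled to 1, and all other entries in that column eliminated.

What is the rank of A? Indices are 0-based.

[1] R0 /= 2  ⇒  (1, 4, 4)
     R1 -= 2·R0  ⇒  (0, 3, 1)
     R2 -= 1·R0  ⇒  (0, 0, 3)
[2] R1 /= 3  ⇒  (0, 1, 2)
     R0 -= 4·R1  ⇒  (1, 0, 1)
[3] R2 /= 3  ⇒  (0, 0, 1)
     R0 -= 1·R2  ⇒  (1, 0, 0)
     R1 -= 2·R2  ⇒  (0, 1, 0)

rank = 3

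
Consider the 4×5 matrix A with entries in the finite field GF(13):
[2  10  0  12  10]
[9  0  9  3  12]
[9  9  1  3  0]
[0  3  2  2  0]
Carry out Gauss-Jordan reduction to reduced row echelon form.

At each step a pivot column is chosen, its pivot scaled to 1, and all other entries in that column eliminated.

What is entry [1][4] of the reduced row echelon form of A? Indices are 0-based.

M[1][4] = 9

step 1: normalize row 0 (÷2) = (1, 5, 0, 6, 5)
  row 1: subtract 9×row0 = (0, 7, 9, 1, 6)
  row 2: subtract 9×row0 = (0, 3, 1, 1, 7)
step 2: normalize row 1 (÷7) = (0, 1, 5, 2, 12)
  row 0: subtract 5×row1 = (1, 0, 1, 9, 10)
  row 2: subtract 3×row1 = (0, 0, 12, 8, 10)
  row 3: subtract 3×row1 = (0, 0, 0, 9, 3)
step 3: normalize row 2 (÷12) = (0, 0, 1, 5, 3)
  row 0: subtract 1×row2 = (1, 0, 0, 4, 7)
  row 1: subtract 5×row2 = (0, 1, 0, 3, 10)
step 4: normalize row 3 (÷9) = (0, 0, 0, 1, 9)
  row 0: subtract 4×row3 = (1, 0, 0, 0, 10)
  row 1: subtract 3×row3 = (0, 1, 0, 0, 9)
  row 2: subtract 5×row3 = (0, 0, 1, 0, 10)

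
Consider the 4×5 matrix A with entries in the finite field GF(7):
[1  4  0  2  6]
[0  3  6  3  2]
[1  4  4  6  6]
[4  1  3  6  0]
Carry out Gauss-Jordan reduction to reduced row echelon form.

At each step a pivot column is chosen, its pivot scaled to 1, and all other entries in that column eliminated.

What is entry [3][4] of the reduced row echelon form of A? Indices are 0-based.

step 1: normalize row 0 (÷1) = (1, 4, 0, 2, 6)
  row 2: subtract 1×row0 = (0, 0, 4, 4, 0)
  row 3: subtract 4×row0 = (0, 6, 3, 5, 4)
step 2: normalize row 1 (÷3) = (0, 1, 2, 1, 3)
  row 0: subtract 4×row1 = (1, 0, 6, 5, 1)
  row 3: subtract 6×row1 = (0, 0, 5, 6, 0)
step 3: normalize row 2 (÷4) = (0, 0, 1, 1, 0)
  row 0: subtract 6×row2 = (1, 0, 0, 6, 1)
  row 1: subtract 2×row2 = (0, 1, 0, 6, 3)
  row 3: subtract 5×row2 = (0, 0, 0, 1, 0)
step 4: normalize row 3 (÷1) = (0, 0, 0, 1, 0)
  row 0: subtract 6×row3 = (1, 0, 0, 0, 1)
  row 1: subtract 6×row3 = (0, 1, 0, 0, 3)
  row 2: subtract 1×row3 = (0, 0, 1, 0, 0)

M[3][4] = 0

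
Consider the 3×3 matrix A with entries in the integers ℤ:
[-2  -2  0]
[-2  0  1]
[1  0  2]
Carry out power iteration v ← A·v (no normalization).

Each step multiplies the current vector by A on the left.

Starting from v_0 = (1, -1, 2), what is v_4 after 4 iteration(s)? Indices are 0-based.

v_0 = (1, -1, 2).
v_1 = A·v_0 = (0, 0, 5).
v_2 = A·v_1 = (0, 5, 10).
v_3 = A·v_2 = (-10, 10, 20).
v_4 = A·v_3 = (0, 40, 30).

v_4 = (0, 40, 30)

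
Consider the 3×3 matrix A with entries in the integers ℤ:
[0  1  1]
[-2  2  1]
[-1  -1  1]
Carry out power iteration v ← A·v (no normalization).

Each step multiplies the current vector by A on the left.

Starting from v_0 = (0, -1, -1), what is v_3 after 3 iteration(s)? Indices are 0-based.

v_0 = (0, -1, -1).
v_1 = A·v_0 = (-2, -3, 0).
v_2 = A·v_1 = (-3, -2, 5).
v_3 = A·v_2 = (3, 7, 10).

v_3 = (3, 7, 10)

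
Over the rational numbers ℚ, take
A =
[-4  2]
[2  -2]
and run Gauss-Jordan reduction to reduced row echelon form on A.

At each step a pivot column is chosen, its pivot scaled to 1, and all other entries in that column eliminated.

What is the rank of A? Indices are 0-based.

pivot(0,0)=-4: scale R0 → (1, -1/2)
  clear (1,0): R1 −= (2)R0 → (0, -1)
pivot(1,1)=-1: scale R1 → (0, 1)
  clear (0,1): R0 −= (-1/2)R1 → (1, 0)

rank = 2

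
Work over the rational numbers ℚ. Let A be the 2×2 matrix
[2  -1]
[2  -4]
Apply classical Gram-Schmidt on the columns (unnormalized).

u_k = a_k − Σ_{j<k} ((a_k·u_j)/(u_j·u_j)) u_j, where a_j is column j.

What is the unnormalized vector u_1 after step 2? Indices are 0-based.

Step 1: u_0 = a_0 = (2, 2).
Step 2: u_1 = a_1 − (-5/4)·u_0 = (3/2, -3/2).

u_1 = (3/2, -3/2)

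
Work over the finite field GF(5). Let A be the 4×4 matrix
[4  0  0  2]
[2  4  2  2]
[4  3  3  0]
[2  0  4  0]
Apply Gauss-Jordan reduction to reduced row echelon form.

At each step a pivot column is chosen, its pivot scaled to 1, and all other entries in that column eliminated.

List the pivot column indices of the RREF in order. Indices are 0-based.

[1] R0 /= 4  ⇒  (1, 0, 0, 3)
     R1 -= 2·R0  ⇒  (0, 4, 2, 1)
     R2 -= 4·R0  ⇒  (0, 3, 3, 3)
     R3 -= 2·R0  ⇒  (0, 0, 4, 4)
[2] R1 /= 4  ⇒  (0, 1, 3, 4)
     R2 -= 3·R1  ⇒  (0, 0, 4, 1)
[3] R2 /= 4  ⇒  (0, 0, 1, 4)
     R1 -= 3·R2  ⇒  (0, 1, 0, 2)
     R3 -= 4·R2  ⇒  (0, 0, 0, 3)
[4] R3 /= 3  ⇒  (0, 0, 0, 1)
     R0 -= 3·R3  ⇒  (1, 0, 0, 0)
     R1 -= 2·R3  ⇒  (0, 1, 0, 0)
     R2 -= 4·R3  ⇒  (0, 0, 1, 0)

pivot columns: 0, 1, 2, 3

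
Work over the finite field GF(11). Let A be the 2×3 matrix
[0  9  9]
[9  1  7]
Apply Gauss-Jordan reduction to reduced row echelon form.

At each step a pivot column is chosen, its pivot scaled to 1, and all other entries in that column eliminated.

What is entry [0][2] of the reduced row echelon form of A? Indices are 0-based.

pivot(0,0): swap R0↔R1
pivot(0,0)=9: scale R0 → (1, 5, 2)
pivot(1,1)=9: scale R1 → (0, 1, 1)
  clear (0,1): R0 −= (5)R1 → (1, 0, 8)

M[0][2] = 8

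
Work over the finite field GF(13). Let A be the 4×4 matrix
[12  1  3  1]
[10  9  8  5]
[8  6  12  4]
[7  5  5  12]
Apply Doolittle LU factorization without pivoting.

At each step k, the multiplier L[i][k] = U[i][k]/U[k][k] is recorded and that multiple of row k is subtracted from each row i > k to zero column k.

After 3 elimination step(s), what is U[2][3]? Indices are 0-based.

U[2][3] = 3

[col 0] pivot 12
  R1 -= 3*R0 → (0, 6, 12, 2)  (L[1][0] := 3)
  R2 -= 5*R0 → (0, 1, 10, 12)  (L[2][0] := 5)
  R3 -= 6*R0 → (0, 12, 0, 6)  (L[3][0] := 6)
[col 1] pivot 6
  R2 -= 11*R1 → (0, 0, 8, 3)  (L[2][1] := 11)
  R3 -= 2*R1 → (0, 0, 2, 2)  (L[3][1] := 2)
[col 2] pivot 8
  R3 -= 10*R2 → (0, 0, 0, 11)  (L[3][2] := 10)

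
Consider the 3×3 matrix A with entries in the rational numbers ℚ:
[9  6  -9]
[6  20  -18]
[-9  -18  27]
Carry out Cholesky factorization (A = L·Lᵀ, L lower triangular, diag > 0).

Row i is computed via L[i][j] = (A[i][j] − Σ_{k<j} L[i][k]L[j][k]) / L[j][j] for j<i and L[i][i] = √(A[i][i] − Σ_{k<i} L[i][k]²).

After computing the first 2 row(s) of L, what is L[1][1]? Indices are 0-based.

L[1][1] = 4

Step 1: L[0][0] = √(9) = 3.
  L[1][0] = (6) / L[0][0] = 2.
Step 2: L[1][1] = √(16) = 4.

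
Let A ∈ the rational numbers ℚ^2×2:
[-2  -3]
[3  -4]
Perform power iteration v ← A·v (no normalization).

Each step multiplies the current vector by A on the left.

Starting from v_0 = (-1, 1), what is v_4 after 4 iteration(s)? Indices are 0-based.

v_0 = (-1, 1).
v_1 = A·v_0 = (-1, -7).
v_2 = A·v_1 = (23, 25).
v_3 = A·v_2 = (-121, -31).
v_4 = A·v_3 = (335, -239).

v_4 = (335, -239)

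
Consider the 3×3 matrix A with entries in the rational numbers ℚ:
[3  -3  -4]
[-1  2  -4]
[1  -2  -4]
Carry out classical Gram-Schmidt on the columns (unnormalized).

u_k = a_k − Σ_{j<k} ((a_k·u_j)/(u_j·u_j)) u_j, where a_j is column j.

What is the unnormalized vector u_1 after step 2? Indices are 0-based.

u_1 = (6/11, 9/11, -9/11)

Step 1: u_0 = a_0 = (3, -1, 1).
Step 2: u_1 = a_1 − (-13/11)·u_0 = (6/11, 9/11, -9/11).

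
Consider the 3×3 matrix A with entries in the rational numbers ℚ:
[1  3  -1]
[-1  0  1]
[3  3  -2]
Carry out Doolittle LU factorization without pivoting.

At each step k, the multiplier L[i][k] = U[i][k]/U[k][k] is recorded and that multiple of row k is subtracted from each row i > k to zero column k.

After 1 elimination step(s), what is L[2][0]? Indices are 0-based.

L[2][0] = 3

[col 0] pivot 1
  R1 -= -1*R0 → (0, 3, 0)  (L[1][0] := -1)
  R2 -= 3*R0 → (0, -6, 1)  (L[2][0] := 3)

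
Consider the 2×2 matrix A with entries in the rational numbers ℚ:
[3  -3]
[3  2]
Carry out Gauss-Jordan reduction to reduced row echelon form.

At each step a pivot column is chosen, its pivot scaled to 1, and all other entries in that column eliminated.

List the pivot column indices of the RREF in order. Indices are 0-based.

pivot columns: 0, 1

[1] R0 /= 3  ⇒  (1, -1)
     R1 -= 3·R0  ⇒  (0, 5)
[2] R1 /= 5  ⇒  (0, 1)
     R0 -= -1·R1  ⇒  (1, 0)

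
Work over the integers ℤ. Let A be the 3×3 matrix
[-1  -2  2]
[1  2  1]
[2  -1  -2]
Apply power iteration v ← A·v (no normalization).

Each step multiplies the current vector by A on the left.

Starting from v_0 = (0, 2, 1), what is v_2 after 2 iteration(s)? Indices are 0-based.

v_0 = (0, 2, 1).
v_1 = A·v_0 = (-2, 5, -4).
v_2 = A·v_1 = (-16, 4, -1).

v_2 = (-16, 4, -1)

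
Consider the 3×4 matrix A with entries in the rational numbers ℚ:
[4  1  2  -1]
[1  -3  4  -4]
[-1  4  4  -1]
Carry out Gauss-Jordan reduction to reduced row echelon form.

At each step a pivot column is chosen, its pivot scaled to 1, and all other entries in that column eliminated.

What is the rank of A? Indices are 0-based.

pivot(0,0)=4: scale R0 → (1, 1/4, 1/2, -1/4)
  clear (1,0): R1 −= (1)R0 → (0, -13/4, 7/2, -15/4)
  clear (2,0): R2 −= (-1)R0 → (0, 17/4, 9/2, -5/4)
pivot(1,1)=-13/4: scale R1 → (0, 1, -14/13, 15/13)
  clear (0,1): R0 −= (1/4)R1 → (1, 0, 10/13, -7/13)
  clear (2,1): R2 −= (17/4)R1 → (0, 0, 118/13, -80/13)
pivot(2,2)=118/13: scale R2 → (0, 0, 1, -40/59)
  clear (0,2): R0 −= (10/13)R2 → (1, 0, 0, -1/59)
  clear (1,2): R1 −= (-14/13)R2 → (0, 1, 0, 25/59)

rank = 3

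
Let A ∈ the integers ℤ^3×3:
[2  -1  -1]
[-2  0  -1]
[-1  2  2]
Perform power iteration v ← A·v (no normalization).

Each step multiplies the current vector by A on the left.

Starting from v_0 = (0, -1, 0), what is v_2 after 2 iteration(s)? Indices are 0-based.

v_0 = (0, -1, 0).
v_1 = A·v_0 = (1, 0, -2).
v_2 = A·v_1 = (4, 0, -5).

v_2 = (4, 0, -5)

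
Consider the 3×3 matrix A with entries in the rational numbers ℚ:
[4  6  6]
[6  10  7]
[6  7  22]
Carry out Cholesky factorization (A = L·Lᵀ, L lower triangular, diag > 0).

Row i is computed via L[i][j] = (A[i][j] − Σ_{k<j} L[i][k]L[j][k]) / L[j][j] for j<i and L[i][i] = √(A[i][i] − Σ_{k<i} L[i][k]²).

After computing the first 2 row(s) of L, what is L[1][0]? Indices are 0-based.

L[1][0] = 3

Step 1: L[0][0] = √(4) = 2.
  L[1][0] = (6) / L[0][0] = 3.
Step 2: L[1][1] = √(1) = 1.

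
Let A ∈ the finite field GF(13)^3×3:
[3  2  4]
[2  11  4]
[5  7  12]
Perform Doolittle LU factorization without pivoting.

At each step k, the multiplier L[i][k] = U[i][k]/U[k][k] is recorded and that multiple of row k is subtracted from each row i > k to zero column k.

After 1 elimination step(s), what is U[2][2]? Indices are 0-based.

U[2][2] = 1

[col 0] pivot 3
  R1 -= 5*R0 → (0, 1, 10)  (L[1][0] := 5)
  R2 -= 6*R0 → (0, 8, 1)  (L[2][0] := 6)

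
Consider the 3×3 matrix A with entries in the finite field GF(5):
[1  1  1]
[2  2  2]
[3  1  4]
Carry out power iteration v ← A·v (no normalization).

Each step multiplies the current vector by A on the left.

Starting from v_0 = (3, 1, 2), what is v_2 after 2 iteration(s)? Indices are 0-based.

v_0 = (3, 1, 2).
v_1 = A·v_0 = (1, 2, 3).
v_2 = A·v_1 = (1, 2, 2).

v_2 = (1, 2, 2)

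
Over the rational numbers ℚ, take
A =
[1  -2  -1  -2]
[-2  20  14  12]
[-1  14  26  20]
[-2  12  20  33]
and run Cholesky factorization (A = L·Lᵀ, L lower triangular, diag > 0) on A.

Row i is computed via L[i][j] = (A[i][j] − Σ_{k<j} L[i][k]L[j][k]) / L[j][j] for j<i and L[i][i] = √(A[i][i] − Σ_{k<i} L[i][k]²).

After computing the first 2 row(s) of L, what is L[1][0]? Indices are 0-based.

L[1][0] = -2

Step 1: L[0][0] = √(1) = 1.
  L[1][0] = (-2) / L[0][0] = -2.
Step 2: L[1][1] = √(16) = 4.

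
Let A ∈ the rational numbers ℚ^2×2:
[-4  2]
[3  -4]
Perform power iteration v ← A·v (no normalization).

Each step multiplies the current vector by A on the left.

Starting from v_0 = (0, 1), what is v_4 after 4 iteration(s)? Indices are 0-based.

v_0 = (0, 1).
v_1 = A·v_0 = (2, -4).
v_2 = A·v_1 = (-16, 22).
v_3 = A·v_2 = (108, -136).
v_4 = A·v_3 = (-704, 868).

v_4 = (-704, 868)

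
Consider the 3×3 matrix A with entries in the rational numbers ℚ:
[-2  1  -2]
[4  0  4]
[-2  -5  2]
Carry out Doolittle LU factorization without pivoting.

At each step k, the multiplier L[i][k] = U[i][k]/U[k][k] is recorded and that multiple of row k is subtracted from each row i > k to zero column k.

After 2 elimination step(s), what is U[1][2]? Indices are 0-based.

U[1][2] = 0

[col 0] pivot -2
  R1 -= -2*R0 → (0, 2, 0)  (L[1][0] := -2)
  R2 -= 1*R0 → (0, -6, 4)  (L[2][0] := 1)
[col 1] pivot 2
  R2 -= -3*R1 → (0, 0, 4)  (L[2][1] := -3)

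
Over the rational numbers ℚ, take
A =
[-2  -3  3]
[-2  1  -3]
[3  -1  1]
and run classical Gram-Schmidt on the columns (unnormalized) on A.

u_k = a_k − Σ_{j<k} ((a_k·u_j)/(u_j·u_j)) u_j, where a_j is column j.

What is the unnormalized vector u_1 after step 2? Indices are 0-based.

Step 1: u_0 = a_0 = (-2, -2, 3).
Step 2: u_1 = a_1 − (1/17)·u_0 = (-49/17, 19/17, -20/17).

u_1 = (-49/17, 19/17, -20/17)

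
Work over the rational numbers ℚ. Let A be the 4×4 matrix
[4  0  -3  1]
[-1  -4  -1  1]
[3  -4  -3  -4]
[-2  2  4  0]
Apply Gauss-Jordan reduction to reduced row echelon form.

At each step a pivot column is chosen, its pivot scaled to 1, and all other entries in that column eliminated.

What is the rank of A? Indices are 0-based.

rank = 4

pivot(0,0)=4: scale R0 → (1, 0, -3/4, 1/4)
  clear (1,0): R1 −= (-1)R0 → (0, -4, -7/4, 5/4)
  clear (2,0): R2 −= (3)R0 → (0, -4, -3/4, -19/4)
  clear (3,0): R3 −= (-2)R0 → (0, 2, 5/2, 1/2)
pivot(1,1)=-4: scale R1 → (0, 1, 7/16, -5/16)
  clear (2,1): R2 −= (-4)R1 → (0, 0, 1, -6)
  clear (3,1): R3 −= (2)R1 → (0, 0, 13/8, 9/8)
pivot(2,2)=1: scale R2 → (0, 0, 1, -6)
  clear (0,2): R0 −= (-3/4)R2 → (1, 0, 0, -17/4)
  clear (1,2): R1 −= (7/16)R2 → (0, 1, 0, 37/16)
  clear (3,2): R3 −= (13/8)R2 → (0, 0, 0, 87/8)
pivot(3,3)=87/8: scale R3 → (0, 0, 0, 1)
  clear (0,3): R0 −= (-17/4)R3 → (1, 0, 0, 0)
  clear (1,3): R1 −= (37/16)R3 → (0, 1, 0, 0)
  clear (2,3): R2 −= (-6)R3 → (0, 0, 1, 0)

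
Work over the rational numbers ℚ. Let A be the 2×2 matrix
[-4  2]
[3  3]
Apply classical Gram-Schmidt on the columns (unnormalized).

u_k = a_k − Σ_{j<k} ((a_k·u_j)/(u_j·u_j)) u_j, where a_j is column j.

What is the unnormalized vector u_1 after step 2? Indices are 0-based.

Step 1: u_0 = a_0 = (-4, 3).
Step 2: u_1 = a_1 − (1/25)·u_0 = (54/25, 72/25).

u_1 = (54/25, 72/25)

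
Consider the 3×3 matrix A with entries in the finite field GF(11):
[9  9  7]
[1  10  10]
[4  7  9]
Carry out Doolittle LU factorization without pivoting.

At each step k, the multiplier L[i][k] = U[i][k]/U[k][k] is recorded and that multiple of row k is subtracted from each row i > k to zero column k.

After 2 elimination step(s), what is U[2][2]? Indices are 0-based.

k=0: U[0][0]=9
  eliminate (1,0): mult=5, new row 1: (0, 9, 8); set L[1][0]=5
  eliminate (2,0): mult=9, new row 2: (0, 3, 1); set L[2][0]=9
k=1: U[1][1]=9
  eliminate (2,1): mult=4, new row 2: (0, 0, 2); set L[2][1]=4

U[2][2] = 2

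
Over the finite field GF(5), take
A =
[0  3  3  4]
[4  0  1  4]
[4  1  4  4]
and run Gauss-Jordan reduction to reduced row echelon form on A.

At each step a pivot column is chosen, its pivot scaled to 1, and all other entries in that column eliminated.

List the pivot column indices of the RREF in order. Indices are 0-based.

pivot columns: 0, 1, 2

step 1: exchange rows 0,1
step 1: normalize row 0 (÷4) = (1, 0, 4, 1)
  row 2: subtract 4×row0 = (0, 1, 3, 0)
step 2: normalize row 1 (÷3) = (0, 1, 1, 3)
  row 2: subtract 1×row1 = (0, 0, 2, 2)
step 3: normalize row 2 (÷2) = (0, 0, 1, 1)
  row 0: subtract 4×row2 = (1, 0, 0, 2)
  row 1: subtract 1×row2 = (0, 1, 0, 2)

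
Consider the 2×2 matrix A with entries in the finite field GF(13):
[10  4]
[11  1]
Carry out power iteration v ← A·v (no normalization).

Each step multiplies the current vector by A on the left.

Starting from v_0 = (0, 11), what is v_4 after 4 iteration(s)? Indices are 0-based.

v_0 = (0, 11).
v_1 = A·v_0 = (5, 11).
v_2 = A·v_1 = (3, 1).
v_3 = A·v_2 = (8, 8).
v_4 = A·v_3 = (8, 5).

v_4 = (8, 5)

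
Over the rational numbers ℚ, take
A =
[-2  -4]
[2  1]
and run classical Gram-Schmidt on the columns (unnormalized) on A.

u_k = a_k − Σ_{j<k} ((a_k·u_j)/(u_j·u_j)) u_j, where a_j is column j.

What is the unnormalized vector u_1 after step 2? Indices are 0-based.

Step 1: u_0 = a_0 = (-2, 2).
Step 2: u_1 = a_1 − (5/4)·u_0 = (-3/2, -3/2).

u_1 = (-3/2, -3/2)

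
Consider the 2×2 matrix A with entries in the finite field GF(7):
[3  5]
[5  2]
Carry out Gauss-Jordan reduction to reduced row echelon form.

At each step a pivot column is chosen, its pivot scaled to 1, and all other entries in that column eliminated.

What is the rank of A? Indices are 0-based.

rank = 2

step 1: normalize row 0 (÷3) = (1, 4)
  row 1: subtract 5×row0 = (0, 3)
step 2: normalize row 1 (÷3) = (0, 1)
  row 0: subtract 4×row1 = (1, 0)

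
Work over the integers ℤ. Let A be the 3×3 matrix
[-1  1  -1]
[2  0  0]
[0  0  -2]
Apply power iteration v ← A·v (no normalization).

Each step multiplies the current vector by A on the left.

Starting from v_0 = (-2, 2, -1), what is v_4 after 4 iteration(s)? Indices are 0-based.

v_4 = (-55, 50, -16)

v_0 = (-2, 2, -1).
v_1 = A·v_0 = (5, -4, 2).
v_2 = A·v_1 = (-11, 10, -4).
v_3 = A·v_2 = (25, -22, 8).
v_4 = A·v_3 = (-55, 50, -16).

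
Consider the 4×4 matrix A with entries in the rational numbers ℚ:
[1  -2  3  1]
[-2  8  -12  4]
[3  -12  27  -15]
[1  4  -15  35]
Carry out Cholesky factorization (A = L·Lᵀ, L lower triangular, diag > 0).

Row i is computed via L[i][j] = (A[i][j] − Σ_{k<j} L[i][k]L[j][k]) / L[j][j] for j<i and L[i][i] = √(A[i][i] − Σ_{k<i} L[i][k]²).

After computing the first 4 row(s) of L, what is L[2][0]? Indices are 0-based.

L[2][0] = 3

Step 1: L[0][0] = √(1) = 1.
  L[1][0] = (-2) / L[0][0] = -2.
Step 2: L[1][1] = √(4) = 2.
  L[2][0] = (3) / L[0][0] = 3.
  L[2][1] = (-6) / L[1][1] = -3.
Step 3: L[2][2] = √(9) = 3.
  L[3][0] = (1) / L[0][0] = 1.
  L[3][1] = (6) / L[1][1] = 3.
  L[3][2] = (-9) / L[2][2] = -3.
Step 4: L[3][3] = √(16) = 4.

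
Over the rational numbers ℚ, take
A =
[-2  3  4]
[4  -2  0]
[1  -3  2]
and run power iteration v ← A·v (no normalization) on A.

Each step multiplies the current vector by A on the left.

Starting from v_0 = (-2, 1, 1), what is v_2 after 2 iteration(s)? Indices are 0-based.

v_0 = (-2, 1, 1).
v_1 = A·v_0 = (11, -10, -3).
v_2 = A·v_1 = (-64, 64, 35).

v_2 = (-64, 64, 35)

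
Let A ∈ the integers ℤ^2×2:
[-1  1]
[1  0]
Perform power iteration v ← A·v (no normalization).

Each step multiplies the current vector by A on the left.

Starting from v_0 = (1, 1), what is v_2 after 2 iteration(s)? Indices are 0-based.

v_0 = (1, 1).
v_1 = A·v_0 = (0, 1).
v_2 = A·v_1 = (1, 0).

v_2 = (1, 0)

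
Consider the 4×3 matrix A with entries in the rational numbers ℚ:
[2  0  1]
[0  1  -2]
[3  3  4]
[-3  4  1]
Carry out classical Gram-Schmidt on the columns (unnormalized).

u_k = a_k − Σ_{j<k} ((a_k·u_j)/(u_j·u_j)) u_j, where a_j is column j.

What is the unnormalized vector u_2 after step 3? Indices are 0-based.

Step 1: u_0 = a_0 = (2, 0, 3, -3).
Step 2: u_1 = a_1 − (-3/22)·u_0 = (3/11, 1, 75/22, 79/22).
Step 3: u_2 = a_2 − (1/2)·u_0 − (341/563)·u_1 = (-93/563, -1467/563, 245/563, 183/563).

u_2 = (-93/563, -1467/563, 245/563, 183/563)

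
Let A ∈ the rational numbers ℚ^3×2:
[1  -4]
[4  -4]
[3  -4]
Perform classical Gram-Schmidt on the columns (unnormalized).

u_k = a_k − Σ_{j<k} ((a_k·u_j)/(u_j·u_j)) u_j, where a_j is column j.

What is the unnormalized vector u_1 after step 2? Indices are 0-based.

Step 1: u_0 = a_0 = (1, 4, 3).
Step 2: u_1 = a_1 − (-16/13)·u_0 = (-36/13, 12/13, -4/13).

u_1 = (-36/13, 12/13, -4/13)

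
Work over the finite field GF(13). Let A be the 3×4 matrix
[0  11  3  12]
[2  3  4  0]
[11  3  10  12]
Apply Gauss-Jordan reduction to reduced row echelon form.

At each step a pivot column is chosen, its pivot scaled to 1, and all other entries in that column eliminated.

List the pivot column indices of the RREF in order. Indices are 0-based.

pivot columns: 0, 1, 2

pivot(0,0): swap R0↔R1
pivot(0,0)=2: scale R0 → (1, 8, 2, 0)
  clear (2,0): R2 −= (11)R0 → (0, 6, 1, 12)
pivot(1,1)=11: scale R1 → (0, 1, 5, 7)
  clear (0,1): R0 −= (8)R1 → (1, 0, 1, 9)
  clear (2,1): R2 −= (6)R1 → (0, 0, 10, 9)
pivot(2,2)=10: scale R2 → (0, 0, 1, 10)
  clear (0,2): R0 −= (1)R2 → (1, 0, 0, 12)
  clear (1,2): R1 −= (5)R2 → (0, 1, 0, 9)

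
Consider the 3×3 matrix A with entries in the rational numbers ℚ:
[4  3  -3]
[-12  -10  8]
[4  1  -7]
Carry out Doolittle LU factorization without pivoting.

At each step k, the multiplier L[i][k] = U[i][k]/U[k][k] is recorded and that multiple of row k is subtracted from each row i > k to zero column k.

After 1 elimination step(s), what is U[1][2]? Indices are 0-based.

U[1][2] = -1

Step 1: pivot at (0,0) is 4.
  row1 ← row1 − (-3)·row0  ⇒  L[1][0]=-3, U row1=(0, -1, -1)
  row2 ← row2 − (1)·row0  ⇒  L[2][0]=1, U row2=(0, -2, -4)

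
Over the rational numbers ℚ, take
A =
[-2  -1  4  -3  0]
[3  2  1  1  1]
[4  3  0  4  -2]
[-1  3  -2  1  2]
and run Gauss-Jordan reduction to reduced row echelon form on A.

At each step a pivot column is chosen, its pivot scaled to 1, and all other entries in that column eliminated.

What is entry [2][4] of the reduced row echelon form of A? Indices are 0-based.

M[2][4] = -83/103

pivot(0,0)=-2: scale R0 → (1, 1/2, -2, 3/2, 0)
  clear (1,0): R1 −= (3)R0 → (0, 1/2, 7, -7/2, 1)
  clear (2,0): R2 −= (4)R0 → (0, 1, 8, -2, -2)
  clear (3,0): R3 −= (-1)R0 → (0, 7/2, -4, 5/2, 2)
pivot(1,1)=1/2: scale R1 → (0, 1, 14, -7, 2)
  clear (0,1): R0 −= (1/2)R1 → (1, 0, -9, 5, -1)
  clear (2,1): R2 −= (1)R1 → (0, 0, -6, 5, -4)
  clear (3,1): R3 −= (7/2)R1 → (0, 0, -53, 27, -5)
pivot(2,2)=-6: scale R2 → (0, 0, 1, -5/6, 2/3)
  clear (0,2): R0 −= (-9)R2 → (1, 0, 0, -5/2, 5)
  clear (1,2): R1 −= (14)R2 → (0, 1, 0, 14/3, -22/3)
  clear (3,2): R3 −= (-53)R2 → (0, 0, 0, -103/6, 91/3)
pivot(3,3)=-103/6: scale R3 → (0, 0, 0, 1, -182/103)
  clear (0,3): R0 −= (-5/2)R3 → (1, 0, 0, 0, 60/103)
  clear (1,3): R1 −= (14/3)R3 → (0, 1, 0, 0, 94/103)
  clear (2,3): R2 −= (-5/6)R3 → (0, 0, 1, 0, -83/103)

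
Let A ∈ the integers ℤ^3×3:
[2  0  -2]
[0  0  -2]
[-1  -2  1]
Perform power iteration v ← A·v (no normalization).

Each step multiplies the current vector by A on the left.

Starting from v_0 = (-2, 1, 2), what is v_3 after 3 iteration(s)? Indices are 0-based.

v_0 = (-2, 1, 2).
v_1 = A·v_0 = (-8, -4, 2).
v_2 = A·v_1 = (-20, -4, 18).
v_3 = A·v_2 = (-76, -36, 46).

v_3 = (-76, -36, 46)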